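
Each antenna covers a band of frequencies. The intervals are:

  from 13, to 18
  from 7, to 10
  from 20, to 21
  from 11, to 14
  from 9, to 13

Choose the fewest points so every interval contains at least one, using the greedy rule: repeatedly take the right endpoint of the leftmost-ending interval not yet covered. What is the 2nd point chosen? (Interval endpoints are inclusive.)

Process intervals by earliest right end; each time one isn't hit yet, stab at its right endpoint.
Sorted: [7,10] [9,13] [11,14] [13,18] [20,21]
{[7,10],[9,13]} hit by 10; {[11,14],[13,18]} hit by 14; {[20,21]} hit by 21.
Points: 10, 14, 21 (3 total).

14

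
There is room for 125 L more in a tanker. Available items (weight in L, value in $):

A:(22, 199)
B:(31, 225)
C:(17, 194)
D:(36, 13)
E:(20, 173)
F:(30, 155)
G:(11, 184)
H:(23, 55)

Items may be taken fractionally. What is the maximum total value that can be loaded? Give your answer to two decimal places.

Order: G (184/11=16.73) > C (194/17=11.41) > A (199/22=9.05) > E (173/20=8.65) > B (225/31=7.26) > F (155/30=5.17) > H (55/23=2.39) > D (13/36=0.36)
Fill: take G (11 @ 184) → take C (17 @ 194) → take A (22 @ 199) → take E (20 @ 173) → take B (31 @ 225) → take 24/30 of F → 124.00; 125/125 used.
Total value = 1099.00

1099.00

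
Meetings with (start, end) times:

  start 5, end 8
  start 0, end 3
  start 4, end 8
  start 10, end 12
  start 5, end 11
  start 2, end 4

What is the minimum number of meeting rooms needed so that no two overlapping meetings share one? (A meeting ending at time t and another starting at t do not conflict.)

Count concurrent intervals with a sweep; the peak is the room count.
Events (time:±→running): 0:+→1 2:+→2 3:-→1 4:-→0 4:+→1 5:+→2 5:+→3 … peak 3.

3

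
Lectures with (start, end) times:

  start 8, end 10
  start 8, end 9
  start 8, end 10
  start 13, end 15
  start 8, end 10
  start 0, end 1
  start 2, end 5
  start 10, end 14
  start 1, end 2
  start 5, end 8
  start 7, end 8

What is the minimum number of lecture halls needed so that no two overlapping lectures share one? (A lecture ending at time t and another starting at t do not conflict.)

The answer is the maximum number of intervals overlapping at any instant.
starts: [0, 1, 2, 5, 7, 8, 8, 8, 8, 10, 13]
ends:   [1, 2, 5, 8, 8, 9, 10, 10, 10, 14, 15]
s0→1 e1→0 s1→1 e2→0 s2→1 e5→0 s5→1 s7→2 e8→1 e8→0 s8→1 s8→2 s8→3 s8→4  — peak 4.

4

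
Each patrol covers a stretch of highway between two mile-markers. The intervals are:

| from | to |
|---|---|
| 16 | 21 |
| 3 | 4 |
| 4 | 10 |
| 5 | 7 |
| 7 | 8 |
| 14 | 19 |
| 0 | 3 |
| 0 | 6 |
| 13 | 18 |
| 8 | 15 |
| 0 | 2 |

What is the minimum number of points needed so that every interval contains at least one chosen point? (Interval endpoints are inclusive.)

Process intervals by earliest right end; each time one isn't hit yet, stab at its right endpoint.
Sorted: [0,2] [0,3] [3,4] [0,6] [5,7] [7,8] [4,10] [8,15] [13,18] [14,19] [16,21]
{[0,2],[0,3]} hit by 2; {[3,4],[0,6]} hit by 4; {[5,7],[7,8],[4,10]} hit by 7; {[8,15],[13,18],[14,19]} hit by 15; {[16,21]} hit by 21.
Points: 2, 4, 7, 15, 21 (5 total).

5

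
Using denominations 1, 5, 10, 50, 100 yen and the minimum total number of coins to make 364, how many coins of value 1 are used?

364 − 3×100→64 − 1×50→14 − 1×10→4 − 4×1→0
Count of 1: 4

4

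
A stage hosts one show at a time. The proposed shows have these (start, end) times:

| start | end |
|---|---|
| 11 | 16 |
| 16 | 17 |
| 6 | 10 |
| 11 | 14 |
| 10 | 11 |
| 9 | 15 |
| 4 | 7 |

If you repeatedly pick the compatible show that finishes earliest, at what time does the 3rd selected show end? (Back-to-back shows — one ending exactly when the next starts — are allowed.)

14

Order by finish time; keep every interval that doesn't clash with the previous kept one.
By end time: (4,7), (6,10), (10,11), (11,14), (9,15), (11,16), (16,17).
Pick (4,7); next start ≥ 7 → (10,11); next start ≥ 11 → (11,14); next start ≥ 14 → (16,17).
Selected: (4,7) (10,11) (11,14) (16,17)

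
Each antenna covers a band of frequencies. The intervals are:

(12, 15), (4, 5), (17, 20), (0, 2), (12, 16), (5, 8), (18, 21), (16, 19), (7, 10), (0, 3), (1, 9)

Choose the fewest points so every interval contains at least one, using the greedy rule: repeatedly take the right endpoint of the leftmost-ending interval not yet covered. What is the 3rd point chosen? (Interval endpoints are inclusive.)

Sort by right endpoint; whenever an interval is uncovered, place a point at its right end.
Sorted: [0,2] [0,3] [4,5] [5,8] [1,9] [7,10] [12,15] [12,16] [16,19] [17,20] [18,21]
{[0,2],[0,3]} hit by 2; {[4,5],[5,8],[1,9]} hit by 5; {[7,10]} hit by 10; {[12,15],[12,16]} hit by 15; {[16,19],[17,20],[18,21]} hit by 19.
Points: 2, 5, 10, 15, 19 (5 total).

10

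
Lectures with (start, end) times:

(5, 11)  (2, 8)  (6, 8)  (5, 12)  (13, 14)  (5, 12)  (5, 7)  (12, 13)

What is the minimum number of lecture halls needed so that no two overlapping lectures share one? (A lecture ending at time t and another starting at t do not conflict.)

The answer is the maximum number of intervals overlapping at any instant.
Events (time:±→running): 2:+→1 5:+→2 5:+→3 5:+→4 5:+→5 6:+→6 … peak 6.

6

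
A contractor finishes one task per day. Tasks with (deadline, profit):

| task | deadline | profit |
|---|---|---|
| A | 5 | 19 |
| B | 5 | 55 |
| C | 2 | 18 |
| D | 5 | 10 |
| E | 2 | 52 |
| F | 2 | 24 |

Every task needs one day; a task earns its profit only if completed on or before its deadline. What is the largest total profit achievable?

160

Take jobs in profit order; each goes to the latest open slot no later than its deadline.
By profit: B(d5,55), E(d2,52), F(d2,24), A(d5,19), C(d2,18), D(d5,10)
B→slot 5; E→slot 2; F→slot 1; A→slot 4; C skipped; D→slot 3.
Profit = 24 + 52 + 10 + 19 + 55 = 160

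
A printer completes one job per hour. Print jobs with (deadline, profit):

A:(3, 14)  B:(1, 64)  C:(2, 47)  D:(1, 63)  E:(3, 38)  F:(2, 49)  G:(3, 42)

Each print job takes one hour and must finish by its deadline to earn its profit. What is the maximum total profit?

155

Profit order: B=64 D=63 F=49 C=47 G=42 E=38 A=14
Assign: B→slot 1, D skipped, F→slot 2, C skipped, G→slot 3, E skipped, A skipped.
Slots: [1:B] [2:F] [3:G]
Profit = 64 + 49 + 42 = 155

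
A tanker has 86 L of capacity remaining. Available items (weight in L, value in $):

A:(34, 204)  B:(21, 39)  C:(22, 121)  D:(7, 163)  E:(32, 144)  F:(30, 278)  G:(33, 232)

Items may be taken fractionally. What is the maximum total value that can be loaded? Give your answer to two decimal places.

Ratios (sorted): D 23.29, F 9.27, G 7.03, A 6.00, C 5.50, E 4.50, B 1.86
take D (7 @ 163); take F (30 @ 278); take G (33 @ 232); take 16/34 of A → 96.00. Capacity used 86/86.
Total value = 769.00

769.00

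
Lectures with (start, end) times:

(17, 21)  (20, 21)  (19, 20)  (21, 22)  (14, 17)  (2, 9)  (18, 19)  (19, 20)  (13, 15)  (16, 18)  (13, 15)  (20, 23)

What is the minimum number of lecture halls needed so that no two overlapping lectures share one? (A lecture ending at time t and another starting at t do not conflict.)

3

Count concurrent intervals with a sweep; the peak is the room count.
starts: [2, 13, 13, 14, 16, 17, 18, 19, 19, 20, 20, 21]
ends:   [9, 15, 15, 17, 18, 19, 20, 20, 21, 21, 22, 23]
s2→1 e9→0 s13→1 s13→2 s14→3  — peak 3.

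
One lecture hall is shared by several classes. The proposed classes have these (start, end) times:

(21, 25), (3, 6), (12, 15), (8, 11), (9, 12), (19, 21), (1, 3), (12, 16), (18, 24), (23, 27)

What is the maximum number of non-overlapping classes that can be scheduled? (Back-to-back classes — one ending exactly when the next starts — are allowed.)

6

Sort by end time and greedily take each interval whose start is ≥ the last chosen end.
Sorted by end: (1,3)  (3,6)  (8,11)  (9,12)  (12,15)  (12,16)  (19,21)  (18,24)  (21,25)  (23,27)
take (1,3); take (3,6); take (8,11); take (12,15); skip (12,16); take (19,21); skip (18,24); take (21,25).
Selected 6 classes.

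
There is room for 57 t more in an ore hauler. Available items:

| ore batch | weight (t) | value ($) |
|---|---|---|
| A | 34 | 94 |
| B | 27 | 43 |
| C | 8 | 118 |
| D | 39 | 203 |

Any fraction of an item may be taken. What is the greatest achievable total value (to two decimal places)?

348.65

Greedy by value/weight ratio, highest first.
Order: C (118/8=14.75) > D (203/39=5.21) > A (94/34=2.76) > B (43/27=1.59)
Fill: take C (8 @ 118) → take D (39 @ 203) → take 10/34 of A → 27.65; 57/57 used.
Total value = 348.65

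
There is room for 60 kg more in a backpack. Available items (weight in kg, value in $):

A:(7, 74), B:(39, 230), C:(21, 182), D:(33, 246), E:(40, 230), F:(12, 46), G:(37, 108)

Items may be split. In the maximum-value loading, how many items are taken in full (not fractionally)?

Order: A (74/7=10.57) > C (182/21=8.67) > D (246/33=7.45) > B (230/39=5.90) > E (230/40=5.75) > F (46/12=3.83) > G (108/37=2.92)
Fill: take A (7 @ 74) → take C (21 @ 182) → take 32/33 of D → 238.55; 60/60 used.
2 item(s) taken whole; one partial (take 32/33 of D).

2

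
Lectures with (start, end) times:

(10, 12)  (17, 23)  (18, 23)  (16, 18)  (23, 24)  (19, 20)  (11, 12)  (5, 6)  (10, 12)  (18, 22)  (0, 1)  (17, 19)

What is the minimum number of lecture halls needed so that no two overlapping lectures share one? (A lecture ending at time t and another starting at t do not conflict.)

The answer is the maximum number of intervals overlapping at any instant.
starts: [0, 5, 10, 10, 11, 16, 17, 17, 18, 18, 19, 23]
ends:   [1, 6, 12, 12, 12, 18, 19, 20, 22, 23, 23, 24]
s0→1 e1→0 s5→1 e6→0 s10→1 s10→2 s11→3 e12→2 e12→1 e12→0 s16→1 s17→2 s17→3 e18→2 s18→3 s18→4  — peak 4.

4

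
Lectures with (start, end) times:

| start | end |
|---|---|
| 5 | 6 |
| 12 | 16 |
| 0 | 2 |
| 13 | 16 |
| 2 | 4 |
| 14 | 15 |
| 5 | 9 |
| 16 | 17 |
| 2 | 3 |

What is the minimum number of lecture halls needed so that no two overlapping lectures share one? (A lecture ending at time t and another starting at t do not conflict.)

starts: [0, 2, 2, 5, 5, 12, 13, 14, 16]
ends:   [2, 3, 4, 6, 9, 15, 16, 16, 17]
s0→1 e2→0 s2→1 s2→2 e3→1 e4→0 s5→1 s5→2 e6→1 e9→0 s12→1 s13→2 s14→3  — peak 3.

3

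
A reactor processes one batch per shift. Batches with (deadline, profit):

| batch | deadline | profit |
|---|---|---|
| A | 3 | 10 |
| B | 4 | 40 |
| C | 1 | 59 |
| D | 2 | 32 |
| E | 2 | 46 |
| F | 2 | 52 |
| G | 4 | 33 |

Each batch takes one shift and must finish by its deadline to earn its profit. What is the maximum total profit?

Take jobs in profit order; each goes to the latest open slot no later than its deadline.
Profit order: C=59 F=52 E=46 B=40 G=33 D=32 A=10
Assign: C→slot 1, F→slot 2, E skipped, B→slot 4, G→slot 3, D skipped, A skipped.
Slots: [1:C] [2:F] [3:G] [4:B]
Profit = 59 + 52 + 33 + 40 = 184

184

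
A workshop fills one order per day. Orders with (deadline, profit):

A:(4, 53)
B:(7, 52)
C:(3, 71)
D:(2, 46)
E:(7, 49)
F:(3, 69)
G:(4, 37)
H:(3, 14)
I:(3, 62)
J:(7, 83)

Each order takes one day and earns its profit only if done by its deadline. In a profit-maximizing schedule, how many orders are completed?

7

Profit order: J=83 C=71 F=69 I=62 A=53 B=52 E=49 D=46 G=37 H=14
Assign: J→slot 7, C→slot 3, F→slot 2, I→slot 1, A→slot 4, B→slot 6, E→slot 5, D skipped, G skipped, H skipped.
Slots: [1:I] [2:F] [3:C] [4:A] [5:E] [6:B] [7:J]
7 of 10 scheduled.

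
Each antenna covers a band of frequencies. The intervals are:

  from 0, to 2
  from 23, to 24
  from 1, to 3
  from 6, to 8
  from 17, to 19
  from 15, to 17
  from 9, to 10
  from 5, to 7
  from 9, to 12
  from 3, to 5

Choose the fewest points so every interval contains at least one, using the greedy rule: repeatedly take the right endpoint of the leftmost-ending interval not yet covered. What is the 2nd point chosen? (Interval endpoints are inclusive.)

Process intervals by earliest right end; each time one isn't hit yet, stab at its right endpoint.
By right end: [0,2]  [1,3]  [3,5]  [5,7]  [6,8]  [9,10]  [9,12]  [15,17]  [17,19]  [23,24]
[0,2] uncovered → point at 2; [3,5] uncovered → point at 5; [6,8] uncovered → point at 8; [9,10] uncovered → point at 10; [15,17] uncovered → point at 17; [23,24] uncovered → point at 24.
Points: 2, 5, 8, 10, 17, 24 (6 total).

5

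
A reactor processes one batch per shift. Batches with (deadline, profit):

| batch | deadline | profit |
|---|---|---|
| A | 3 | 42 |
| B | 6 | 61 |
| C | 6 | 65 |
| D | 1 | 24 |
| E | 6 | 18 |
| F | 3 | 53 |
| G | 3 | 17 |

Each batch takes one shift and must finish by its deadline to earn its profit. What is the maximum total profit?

263

Sort by profit descending; place each in the latest free slot ≤ its deadline.
Profit order: C=65 B=61 F=53 A=42 D=24 E=18 G=17
Assign: C→slot 6, B→slot 5, F→slot 3, A→slot 2, D→slot 1, E→slot 4, G skipped.
Slots: [1:D] [2:A] [3:F] [4:E] [5:B] [6:C]
Profit = 24 + 42 + 53 + 18 + 61 + 65 = 263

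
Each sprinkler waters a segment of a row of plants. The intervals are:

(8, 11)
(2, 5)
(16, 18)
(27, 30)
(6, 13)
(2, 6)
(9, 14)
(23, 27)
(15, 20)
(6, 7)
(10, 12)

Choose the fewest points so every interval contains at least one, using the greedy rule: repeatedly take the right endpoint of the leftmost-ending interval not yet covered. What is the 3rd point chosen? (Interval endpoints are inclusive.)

11

Sorted: [2,5] [2,6] [6,7] [8,11] [10,12] [6,13] [9,14] [16,18] [15,20] [23,27] [27,30]
{[2,5],[2,6]} hit by 5; {[6,7]} hit by 7; {[8,11],[10,12],[6,13],[9,14]} hit by 11; {[16,18],[15,20]} hit by 18; {[23,27],[27,30]} hit by 27.
Points: 5, 7, 11, 18, 27 (5 total).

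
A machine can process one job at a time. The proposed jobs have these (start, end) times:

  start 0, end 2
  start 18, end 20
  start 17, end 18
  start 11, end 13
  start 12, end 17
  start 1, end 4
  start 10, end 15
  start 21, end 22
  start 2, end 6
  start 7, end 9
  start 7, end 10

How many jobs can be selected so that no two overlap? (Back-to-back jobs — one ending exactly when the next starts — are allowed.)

Sort by end time and greedily take each interval whose start is ≥ the last chosen end.
By end time: (0,2), (1,4), (2,6), (7,9), (7,10), (11,13), (10,15), (12,17), (17,18), (18,20), (21,22).
Pick (0,2); next start ≥ 2 → (2,6); next start ≥ 6 → (7,9); next start ≥ 9 → (11,13); next start ≥ 13 → (17,18); next start ≥ 18 → (18,20); next start ≥ 20 → (21,22).
Selected 7 jobs.

7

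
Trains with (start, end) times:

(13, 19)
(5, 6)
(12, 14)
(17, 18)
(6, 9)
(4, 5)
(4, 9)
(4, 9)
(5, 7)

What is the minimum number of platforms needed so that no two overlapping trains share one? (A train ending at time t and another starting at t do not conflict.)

4

Count concurrent intervals with a sweep; the peak is the room count.
Events (time:±→running): 4:+→1 4:+→2 4:+→3 5:-→2 5:+→3 5:+→4 … peak 4.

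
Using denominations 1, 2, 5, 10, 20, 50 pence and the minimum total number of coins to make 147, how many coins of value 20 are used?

147 − 2×50→47 − 2×20→7 − 1×5→2 − 1×2→0
Count of 20: 2

2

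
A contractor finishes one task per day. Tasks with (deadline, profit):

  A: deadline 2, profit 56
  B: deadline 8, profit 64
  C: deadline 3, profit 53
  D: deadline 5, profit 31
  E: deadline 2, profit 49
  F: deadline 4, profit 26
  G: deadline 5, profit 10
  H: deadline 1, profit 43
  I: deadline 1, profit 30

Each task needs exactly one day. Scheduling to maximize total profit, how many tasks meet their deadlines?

6

By profit: B(d8,64), A(d2,56), C(d3,53), E(d2,49), H(d1,43), D(d5,31), I(d1,30), F(d4,26), G(d5,10)
B→slot 8; A→slot 2; C→slot 3; E→slot 1; H skipped; D→slot 5; I skipped; F→slot 4; G skipped.
6 of 9 scheduled.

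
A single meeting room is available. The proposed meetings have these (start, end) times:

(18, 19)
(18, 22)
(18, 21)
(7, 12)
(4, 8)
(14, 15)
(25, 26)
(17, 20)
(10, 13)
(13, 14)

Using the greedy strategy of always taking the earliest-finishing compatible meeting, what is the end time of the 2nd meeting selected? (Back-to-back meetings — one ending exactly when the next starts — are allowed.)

Order by finish time; keep every interval that doesn't clash with the previous kept one.
Sorted by end: (4,8)  (7,12)  (10,13)  (13,14)  (14,15)  (18,19)  (17,20)  (18,21)  (18,22)  (25,26)
take (4,8); skip (7,12); take (10,13); take (13,14); take (14,15); take (18,19); take (25,26).
Selected: (4,8) (10,13) (13,14) (14,15) (18,19) (25,26)

13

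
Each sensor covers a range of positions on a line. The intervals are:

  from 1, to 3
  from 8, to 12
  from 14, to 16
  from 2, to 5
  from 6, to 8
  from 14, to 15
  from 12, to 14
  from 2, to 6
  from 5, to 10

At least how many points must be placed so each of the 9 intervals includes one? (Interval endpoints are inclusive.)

Sorted: [1,3] [2,5] [2,6] [6,8] [5,10] [8,12] [12,14] [14,15] [14,16]
{[1,3],[2,5],[2,6]} hit by 3; {[6,8],[5,10],[8,12]} hit by 8; {[12,14],[14,15],[14,16]} hit by 14.
Points: 3, 8, 14 (3 total).

3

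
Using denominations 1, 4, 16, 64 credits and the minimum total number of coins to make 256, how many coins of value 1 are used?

256 = 4×64
Count of 1: 0

0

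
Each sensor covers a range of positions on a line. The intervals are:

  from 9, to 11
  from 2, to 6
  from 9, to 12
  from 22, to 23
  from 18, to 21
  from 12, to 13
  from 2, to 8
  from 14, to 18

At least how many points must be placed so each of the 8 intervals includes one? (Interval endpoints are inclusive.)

5

Sorted: [2,6] [2,8] [9,11] [9,12] [12,13] [14,18] [18,21] [22,23]
{[2,6],[2,8]} hit by 6; {[9,11],[9,12]} hit by 11; {[12,13]} hit by 13; {[14,18],[18,21]} hit by 18; {[22,23]} hit by 23.
Points: 6, 11, 13, 18, 23 (5 total).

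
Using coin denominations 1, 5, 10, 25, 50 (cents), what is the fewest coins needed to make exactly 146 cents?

Use the largest denomination that fits, subtract, and repeat.
146 − 2×50→46 − 1×25→21 − 2×10→1 − 1×1→0
Total coins = 2 + 1 + 2 + 1 = 6

6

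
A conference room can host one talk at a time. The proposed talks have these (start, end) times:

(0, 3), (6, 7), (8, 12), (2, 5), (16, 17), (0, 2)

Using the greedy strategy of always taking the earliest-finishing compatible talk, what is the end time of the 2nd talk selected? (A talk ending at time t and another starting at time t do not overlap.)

By end time: (0,2), (0,3), (2,5), (6,7), (8,12), (16,17).
Pick (0,2); next start ≥ 2 → (2,5); next start ≥ 5 → (6,7); next start ≥ 7 → (8,12); next start ≥ 12 → (16,17).
Selected: (0,2) (2,5) (6,7) (8,12) (16,17)

5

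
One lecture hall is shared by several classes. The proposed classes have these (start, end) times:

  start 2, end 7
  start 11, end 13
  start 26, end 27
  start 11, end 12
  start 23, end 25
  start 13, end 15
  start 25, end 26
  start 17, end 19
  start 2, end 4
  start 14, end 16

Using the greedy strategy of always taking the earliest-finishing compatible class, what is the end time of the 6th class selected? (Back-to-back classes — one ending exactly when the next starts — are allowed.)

26

Order by finish time; keep every interval that doesn't clash with the previous kept one.
By end time: (2,4), (2,7), (11,12), (11,13), (13,15), (14,16), (17,19), (23,25), (25,26), (26,27).
Pick (2,4); next start ≥ 4 → (11,12); next start ≥ 12 → (13,15); next start ≥ 15 → (17,19); next start ≥ 19 → (23,25); next start ≥ 25 → (25,26); next start ≥ 26 → (26,27).
Selected: (2,4) (11,12) (13,15) (17,19) (23,25) (25,26) (26,27)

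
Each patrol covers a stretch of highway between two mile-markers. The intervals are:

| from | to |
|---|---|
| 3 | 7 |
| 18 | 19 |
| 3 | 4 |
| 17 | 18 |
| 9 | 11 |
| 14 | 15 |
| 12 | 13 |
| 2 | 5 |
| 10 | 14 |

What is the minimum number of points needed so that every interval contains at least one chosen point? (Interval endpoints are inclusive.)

5

Process intervals by earliest right end; each time one isn't hit yet, stab at its right endpoint.
Sorted: [3,4] [2,5] [3,7] [9,11] [12,13] [10,14] [14,15] [17,18] [18,19]
{[3,4],[2,5],[3,7]} hit by 4; {[9,11]} hit by 11; {[12,13],[10,14]} hit by 13; {[14,15]} hit by 15; {[17,18],[18,19]} hit by 18.
Points: 4, 11, 13, 15, 18 (5 total).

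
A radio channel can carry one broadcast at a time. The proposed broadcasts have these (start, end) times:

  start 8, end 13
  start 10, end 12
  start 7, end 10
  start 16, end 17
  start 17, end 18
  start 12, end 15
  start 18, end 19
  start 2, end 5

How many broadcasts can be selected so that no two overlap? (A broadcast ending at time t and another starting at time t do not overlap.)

Greedy by earliest finish: after sorting by end time, pick each interval compatible with the last pick.
By end time: (2,5), (7,10), (10,12), (8,13), (12,15), (16,17), (17,18), (18,19).
Pick (2,5); next start ≥ 5 → (7,10); next start ≥ 10 → (10,12); next start ≥ 12 → (12,15); next start ≥ 15 → (16,17); next start ≥ 17 → (17,18); next start ≥ 18 → (18,19).
Selected 7 broadcasts.

7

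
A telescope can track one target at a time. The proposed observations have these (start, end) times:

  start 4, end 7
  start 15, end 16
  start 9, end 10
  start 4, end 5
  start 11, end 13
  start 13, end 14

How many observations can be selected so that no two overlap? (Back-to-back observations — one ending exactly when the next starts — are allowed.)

5

Sort by end time and greedily take each interval whose start is ≥ the last chosen end.
Sorted by end: (4,5)  (4,7)  (9,10)  (11,13)  (13,14)  (15,16)
take (4,5); skip (4,7); take (9,10); take (11,13); take (13,14); take (15,16).
Selected 5 observations.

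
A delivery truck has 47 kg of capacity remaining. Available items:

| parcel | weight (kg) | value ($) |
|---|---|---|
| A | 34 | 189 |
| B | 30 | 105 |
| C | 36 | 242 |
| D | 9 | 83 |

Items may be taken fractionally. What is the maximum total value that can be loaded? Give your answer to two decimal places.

Ratios (sorted): D 9.22, C 6.72, A 5.56, B 3.50
take D (9 @ 83); take C (36 @ 242); take 2/34 of A → 11.12. Capacity used 47/47.
Total value = 336.12

336.12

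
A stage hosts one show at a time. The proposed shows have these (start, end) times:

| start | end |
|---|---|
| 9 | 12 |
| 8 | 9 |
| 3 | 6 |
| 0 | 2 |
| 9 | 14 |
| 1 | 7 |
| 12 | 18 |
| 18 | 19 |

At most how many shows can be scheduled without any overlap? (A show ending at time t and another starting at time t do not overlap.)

6

Order by finish time; keep every interval that doesn't clash with the previous kept one.
By end time: (0,2), (3,6), (1,7), (8,9), (9,12), (9,14), (12,18), (18,19).
Pick (0,2); next start ≥ 2 → (3,6); next start ≥ 6 → (8,9); next start ≥ 9 → (9,12); next start ≥ 12 → (12,18); next start ≥ 18 → (18,19).
Selected 6 shows.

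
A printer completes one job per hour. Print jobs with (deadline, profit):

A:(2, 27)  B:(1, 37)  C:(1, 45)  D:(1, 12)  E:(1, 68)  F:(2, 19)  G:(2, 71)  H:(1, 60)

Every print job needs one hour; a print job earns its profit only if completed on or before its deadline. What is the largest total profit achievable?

Take jobs in profit order; each goes to the latest open slot no later than its deadline.
By profit: G(d2,71), E(d1,68), H(d1,60), C(d1,45), B(d1,37), A(d2,27), F(d2,19), D(d1,12)
G→slot 2; E→slot 1; H skipped; C skipped; B skipped; A skipped; F skipped; D skipped.
Profit = 68 + 71 = 139

139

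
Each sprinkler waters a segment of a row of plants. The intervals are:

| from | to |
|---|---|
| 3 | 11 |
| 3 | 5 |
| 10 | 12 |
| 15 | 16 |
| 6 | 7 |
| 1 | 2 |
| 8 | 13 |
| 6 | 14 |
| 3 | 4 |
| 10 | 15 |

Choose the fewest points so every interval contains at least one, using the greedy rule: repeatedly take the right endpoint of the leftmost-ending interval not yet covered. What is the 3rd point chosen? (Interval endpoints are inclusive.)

7

Sorted: [1,2] [3,4] [3,5] [6,7] [3,11] [10,12] [8,13] [6,14] [10,15] [15,16]
{[1,2]} hit by 2; {[3,4],[3,5]} hit by 4; {[6,7],[3,11]} hit by 7; {[10,12],[8,13],[6,14],[10,15]} hit by 12; {[15,16]} hit by 16.
Points: 2, 4, 7, 12, 16 (5 total).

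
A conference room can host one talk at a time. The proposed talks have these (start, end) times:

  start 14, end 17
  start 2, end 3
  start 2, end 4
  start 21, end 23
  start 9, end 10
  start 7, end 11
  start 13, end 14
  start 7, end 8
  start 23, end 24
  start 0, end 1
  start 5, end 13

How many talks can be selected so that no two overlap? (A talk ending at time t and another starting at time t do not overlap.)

Sort by end time and greedily take each interval whose start is ≥ the last chosen end.
By end time: (0,1), (2,3), (2,4), (7,8), (9,10), (7,11), (5,13), (13,14), (14,17), (21,23), (23,24).
Pick (0,1); next start ≥ 1 → (2,3); next start ≥ 3 → (7,8); next start ≥ 8 → (9,10); next start ≥ 10 → (13,14); next start ≥ 14 → (14,17); next start ≥ 17 → (21,23); next start ≥ 23 → (23,24).
Selected 8 talks.

8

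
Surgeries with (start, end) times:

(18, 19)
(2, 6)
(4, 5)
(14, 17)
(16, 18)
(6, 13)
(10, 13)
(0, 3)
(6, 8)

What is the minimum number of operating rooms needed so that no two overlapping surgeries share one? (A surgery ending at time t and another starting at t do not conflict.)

2

Count concurrent intervals with a sweep; the peak is the room count.
starts: [0, 2, 4, 6, 6, 10, 14, 16, 18]
ends:   [3, 5, 6, 8, 13, 13, 17, 18, 19]
s0→1 s2→2  — peak 2.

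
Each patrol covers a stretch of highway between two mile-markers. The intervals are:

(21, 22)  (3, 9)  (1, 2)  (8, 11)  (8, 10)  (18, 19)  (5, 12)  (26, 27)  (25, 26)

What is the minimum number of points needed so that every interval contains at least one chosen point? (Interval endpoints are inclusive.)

By right end: [1,2]  [3,9]  [8,10]  [8,11]  [5,12]  [18,19]  [21,22]  [25,26]  [26,27]
[1,2] uncovered → point at 2; [3,9] uncovered → point at 9; [18,19] uncovered → point at 19; [21,22] uncovered → point at 22; [25,26] uncovered → point at 26.
Points: 2, 9, 19, 22, 26 (5 total).

5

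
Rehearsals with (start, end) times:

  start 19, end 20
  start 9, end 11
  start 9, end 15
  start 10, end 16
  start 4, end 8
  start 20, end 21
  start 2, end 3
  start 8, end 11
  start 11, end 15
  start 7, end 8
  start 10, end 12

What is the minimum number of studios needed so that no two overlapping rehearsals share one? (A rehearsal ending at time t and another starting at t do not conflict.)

5

starts: [2, 4, 7, 8, 9, 9, 10, 10, 11, 19, 20]
ends:   [3, 8, 8, 11, 11, 12, 15, 15, 16, 20, 21]
s2→1 e3→0 s4→1 s7→2 e8→1 e8→0 s8→1 s9→2 s9→3 s10→4 s10→5  — peak 5.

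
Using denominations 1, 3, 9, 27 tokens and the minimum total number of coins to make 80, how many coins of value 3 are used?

2

80 − 2×27→26 − 2×9→8 − 2×3→2 − 2×1→0
Count of 3: 2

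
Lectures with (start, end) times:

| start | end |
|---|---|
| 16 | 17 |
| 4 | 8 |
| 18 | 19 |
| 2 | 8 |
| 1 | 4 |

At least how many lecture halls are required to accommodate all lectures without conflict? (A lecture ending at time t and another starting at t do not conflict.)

2

The answer is the maximum number of intervals overlapping at any instant.
Events (time:±→running): 1:+→1 2:+→2 … peak 2.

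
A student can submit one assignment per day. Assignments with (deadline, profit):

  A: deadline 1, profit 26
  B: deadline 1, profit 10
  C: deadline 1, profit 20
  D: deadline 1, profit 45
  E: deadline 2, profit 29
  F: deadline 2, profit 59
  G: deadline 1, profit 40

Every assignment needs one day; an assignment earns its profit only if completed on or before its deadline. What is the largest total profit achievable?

104

Take jobs in profit order; each goes to the latest open slot no later than its deadline.
By profit: F(d2,59), D(d1,45), G(d1,40), E(d2,29), A(d1,26), C(d1,20), B(d1,10)
F→slot 2; D→slot 1; G skipped; E skipped; A skipped; C skipped; B skipped.
Profit = 45 + 59 = 104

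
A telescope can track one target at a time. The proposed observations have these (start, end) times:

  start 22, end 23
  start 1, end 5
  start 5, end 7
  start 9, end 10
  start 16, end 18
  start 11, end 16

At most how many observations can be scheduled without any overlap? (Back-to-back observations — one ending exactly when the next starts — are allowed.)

6

Sorted by end: (1,5)  (5,7)  (9,10)  (11,16)  (16,18)  (22,23)
take (1,5); take (5,7); take (9,10); take (11,16); take (16,18); take (22,23).
Selected 6 observations.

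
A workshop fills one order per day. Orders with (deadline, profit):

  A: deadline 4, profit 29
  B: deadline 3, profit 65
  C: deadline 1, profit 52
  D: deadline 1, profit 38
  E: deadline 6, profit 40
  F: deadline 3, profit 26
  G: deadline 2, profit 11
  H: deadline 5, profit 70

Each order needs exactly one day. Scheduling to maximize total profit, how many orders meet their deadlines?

6

Profit order: H=70 B=65 C=52 E=40 D=38 A=29 F=26 G=11
Assign: H→slot 5, B→slot 3, C→slot 1, E→slot 6, D skipped, A→slot 4, F→slot 2, G skipped.
Slots: [1:C] [2:F] [3:B] [4:A] [5:H] [6:E]
6 of 8 scheduled.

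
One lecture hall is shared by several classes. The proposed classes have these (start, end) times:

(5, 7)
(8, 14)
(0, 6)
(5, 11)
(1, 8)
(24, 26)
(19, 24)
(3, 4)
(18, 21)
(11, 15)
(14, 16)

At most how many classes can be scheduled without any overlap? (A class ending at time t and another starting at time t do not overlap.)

6

Greedy by earliest finish: after sorting by end time, pick each interval compatible with the last pick.
Sorted by end: (3,4)  (0,6)  (5,7)  (1,8)  (5,11)  (8,14)  (11,15)  (14,16)  (18,21)  (19,24)  (24,26)
take (3,4); take (5,7); skip (1,8); take (8,14); take (14,16); take (18,21); take (24,26).
Selected 6 classes.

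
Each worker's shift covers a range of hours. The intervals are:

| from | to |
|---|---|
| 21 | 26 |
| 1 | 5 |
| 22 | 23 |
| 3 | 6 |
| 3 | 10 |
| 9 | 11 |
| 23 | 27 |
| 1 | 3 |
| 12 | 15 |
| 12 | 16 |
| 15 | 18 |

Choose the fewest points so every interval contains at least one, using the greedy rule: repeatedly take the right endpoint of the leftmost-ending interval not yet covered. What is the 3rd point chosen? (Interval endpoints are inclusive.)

Sorted: [1,3] [1,5] [3,6] [3,10] [9,11] [12,15] [12,16] [15,18] [22,23] [21,26] [23,27]
{[1,3],[1,5],[3,6],[3,10]} hit by 3; {[9,11]} hit by 11; {[12,15],[12,16],[15,18]} hit by 15; {[22,23],[21,26],[23,27]} hit by 23.
Points: 3, 11, 15, 23 (4 total).

15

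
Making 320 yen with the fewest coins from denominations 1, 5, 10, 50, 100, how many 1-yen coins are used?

0

Use the largest denomination that fits, subtract, and repeat.
320 − 3×100→20 − 2×10→0
Count of 1: 0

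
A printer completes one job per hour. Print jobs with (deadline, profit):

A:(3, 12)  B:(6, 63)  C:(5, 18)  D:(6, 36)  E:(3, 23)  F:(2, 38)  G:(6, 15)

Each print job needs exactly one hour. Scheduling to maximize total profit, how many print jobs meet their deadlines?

6

Sort by profit descending; place each in the latest free slot ≤ its deadline.
By profit: B(d6,63), F(d2,38), D(d6,36), E(d3,23), C(d5,18), G(d6,15), A(d3,12)
B→slot 6; F→slot 2; D→slot 5; E→slot 3; C→slot 4; G→slot 1; A skipped.
6 of 7 scheduled.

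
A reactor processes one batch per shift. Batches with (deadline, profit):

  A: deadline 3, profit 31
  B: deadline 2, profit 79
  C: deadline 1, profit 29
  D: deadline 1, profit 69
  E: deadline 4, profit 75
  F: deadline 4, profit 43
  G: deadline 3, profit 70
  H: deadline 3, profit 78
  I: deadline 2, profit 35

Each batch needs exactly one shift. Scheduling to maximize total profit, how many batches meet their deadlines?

4

Profit order: B=79 H=78 E=75 G=70 D=69 F=43 I=35 A=31 C=29
Assign: B→slot 2, H→slot 3, E→slot 4, G→slot 1, D skipped, F skipped, I skipped, A skipped, C skipped.
Slots: [1:G] [2:B] [3:H] [4:E]
4 of 9 scheduled.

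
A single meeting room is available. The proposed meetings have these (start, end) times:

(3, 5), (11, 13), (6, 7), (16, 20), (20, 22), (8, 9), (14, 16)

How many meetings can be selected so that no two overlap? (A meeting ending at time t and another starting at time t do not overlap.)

7

Greedy by earliest finish: after sorting by end time, pick each interval compatible with the last pick.
By end time: (3,5), (6,7), (8,9), (11,13), (14,16), (16,20), (20,22).
Pick (3,5); next start ≥ 5 → (6,7); next start ≥ 7 → (8,9); next start ≥ 9 → (11,13); next start ≥ 13 → (14,16); next start ≥ 16 → (16,20); next start ≥ 20 → (20,22).
Selected 7 meetings.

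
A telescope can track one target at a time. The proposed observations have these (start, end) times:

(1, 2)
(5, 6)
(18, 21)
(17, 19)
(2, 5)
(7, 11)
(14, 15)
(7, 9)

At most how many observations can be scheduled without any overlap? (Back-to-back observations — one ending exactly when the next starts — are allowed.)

6

Greedy by earliest finish: after sorting by end time, pick each interval compatible with the last pick.
By end time: (1,2), (2,5), (5,6), (7,9), (7,11), (14,15), (17,19), (18,21).
Pick (1,2); next start ≥ 2 → (2,5); next start ≥ 5 → (5,6); next start ≥ 6 → (7,9); next start ≥ 9 → (14,15); next start ≥ 15 → (17,19).
Selected 6 observations.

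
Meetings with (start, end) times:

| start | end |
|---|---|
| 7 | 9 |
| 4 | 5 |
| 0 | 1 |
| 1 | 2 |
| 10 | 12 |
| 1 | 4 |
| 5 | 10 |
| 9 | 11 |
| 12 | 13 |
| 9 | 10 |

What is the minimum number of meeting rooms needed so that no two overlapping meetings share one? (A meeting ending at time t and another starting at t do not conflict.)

starts: [0, 1, 1, 4, 5, 7, 9, 9, 10, 12]
ends:   [1, 2, 4, 5, 9, 10, 10, 11, 12, 13]
s0→1 e1→0 s1→1 s1→2 e2→1 e4→0 s4→1 e5→0 s5→1 s7→2 e9→1 s9→2 s9→3  — peak 3.

3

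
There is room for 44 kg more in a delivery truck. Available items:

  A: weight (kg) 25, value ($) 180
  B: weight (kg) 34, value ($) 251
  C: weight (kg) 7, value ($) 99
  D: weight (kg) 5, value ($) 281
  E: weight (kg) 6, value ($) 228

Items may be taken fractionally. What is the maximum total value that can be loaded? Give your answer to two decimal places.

Greedy by value/weight ratio, highest first.
Ratios (sorted): D 56.20, E 38.00, C 14.14, B 7.38, A 7.20
take D (5 @ 281); take E (6 @ 228); take C (7 @ 99); take 26/34 of B → 191.94. Capacity used 44/44.
Total value = 799.94

799.94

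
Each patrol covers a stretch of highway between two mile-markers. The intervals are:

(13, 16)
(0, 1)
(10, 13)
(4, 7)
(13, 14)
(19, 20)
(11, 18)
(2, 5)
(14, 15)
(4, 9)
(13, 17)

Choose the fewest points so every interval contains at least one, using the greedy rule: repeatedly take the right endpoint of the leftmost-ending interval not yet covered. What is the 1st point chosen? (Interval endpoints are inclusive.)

1

Sort by right endpoint; whenever an interval is uncovered, place a point at its right end.
By right end: [0,1]  [2,5]  [4,7]  [4,9]  [10,13]  [13,14]  [14,15]  [13,16]  [13,17]  [11,18]  [19,20]
[0,1] uncovered → point at 1; [2,5] uncovered → point at 5; [10,13] uncovered → point at 13; [14,15] uncovered → point at 15; [19,20] uncovered → point at 20.
Points: 1, 5, 13, 15, 20 (5 total).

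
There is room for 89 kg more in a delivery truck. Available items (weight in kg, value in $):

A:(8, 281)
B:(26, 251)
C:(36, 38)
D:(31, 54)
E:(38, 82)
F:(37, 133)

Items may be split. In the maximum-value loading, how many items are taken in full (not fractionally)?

3

Sort by value per unit weight and fill in that order.
Order: A (281/8=35.12) > B (251/26=9.65) > F (133/37=3.59) > E (82/38=2.16) > D (54/31=1.74) > C (38/36=1.06)
Fill: take A (8 @ 281) → take B (26 @ 251) → take F (37 @ 133) → take 18/38 of E → 38.84; 89/89 used.
3 item(s) taken whole; one partial (take 18/38 of E).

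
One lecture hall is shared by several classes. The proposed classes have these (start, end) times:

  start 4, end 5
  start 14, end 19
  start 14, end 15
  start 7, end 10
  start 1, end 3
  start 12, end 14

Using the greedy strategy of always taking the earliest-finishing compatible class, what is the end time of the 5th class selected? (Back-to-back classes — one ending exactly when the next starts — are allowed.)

By end time: (1,3), (4,5), (7,10), (12,14), (14,15), (14,19).
Pick (1,3); next start ≥ 3 → (4,5); next start ≥ 5 → (7,10); next start ≥ 10 → (12,14); next start ≥ 14 → (14,15).
Selected: (1,3) (4,5) (7,10) (12,14) (14,15)

15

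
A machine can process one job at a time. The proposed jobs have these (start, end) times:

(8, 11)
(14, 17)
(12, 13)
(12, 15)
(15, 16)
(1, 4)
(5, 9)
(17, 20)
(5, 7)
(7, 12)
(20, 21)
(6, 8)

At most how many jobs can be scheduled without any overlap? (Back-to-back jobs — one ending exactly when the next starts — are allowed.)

7

By end time: (1,4), (5,7), (6,8), (5,9), (8,11), (7,12), (12,13), (12,15), (15,16), (14,17), (17,20), (20,21).
Pick (1,4); next start ≥ 4 → (5,7); next start ≥ 7 → (8,11); next start ≥ 11 → (12,13); next start ≥ 13 → (15,16); next start ≥ 16 → (17,20); next start ≥ 20 → (20,21).
Selected 7 jobs.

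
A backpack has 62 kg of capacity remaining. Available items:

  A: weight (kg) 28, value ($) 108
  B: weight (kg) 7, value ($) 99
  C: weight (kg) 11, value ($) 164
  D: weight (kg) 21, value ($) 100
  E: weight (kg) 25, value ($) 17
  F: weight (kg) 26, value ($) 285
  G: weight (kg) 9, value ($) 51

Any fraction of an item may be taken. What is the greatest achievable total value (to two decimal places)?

Sort by value per unit weight and fill in that order.
Ratios (sorted): C 14.91, B 14.14, F 10.96, G 5.67, D 4.76, A 3.86, E 0.68
take C (11 @ 164); take B (7 @ 99); take F (26 @ 285); take G (9 @ 51); take 9/21 of D → 42.86. Capacity used 62/62.
Total value = 641.86

641.86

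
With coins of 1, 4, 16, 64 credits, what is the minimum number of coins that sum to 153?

6

153 − 2×64→25 − 1×16→9 − 2×4→1 − 1×1→0
Total coins = 2 + 1 + 2 + 1 = 6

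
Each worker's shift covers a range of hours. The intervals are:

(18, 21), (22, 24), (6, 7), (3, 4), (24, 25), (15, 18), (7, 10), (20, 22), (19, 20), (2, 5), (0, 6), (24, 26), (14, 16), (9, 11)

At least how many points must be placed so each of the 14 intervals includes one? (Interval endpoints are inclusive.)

6

Sorted: [3,4] [2,5] [0,6] [6,7] [7,10] [9,11] [14,16] [15,18] [19,20] [18,21] [20,22] [22,24] [24,25] [24,26]
{[3,4],[2,5],[0,6]} hit by 4; {[6,7],[7,10]} hit by 7; {[9,11]} hit by 11; {[14,16],[15,18]} hit by 16; {[19,20],[18,21],[20,22]} hit by 20; {[22,24],[24,25],[24,26]} hit by 24.
Points: 4, 7, 11, 16, 20, 24 (6 total).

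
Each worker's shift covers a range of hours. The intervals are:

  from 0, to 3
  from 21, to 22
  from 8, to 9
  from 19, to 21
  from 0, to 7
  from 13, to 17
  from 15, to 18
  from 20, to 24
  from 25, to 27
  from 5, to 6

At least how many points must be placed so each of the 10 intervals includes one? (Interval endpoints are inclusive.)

Sorted: [0,3] [5,6] [0,7] [8,9] [13,17] [15,18] [19,21] [21,22] [20,24] [25,27]
{[0,3]} hit by 3; {[5,6],[0,7]} hit by 6; {[8,9]} hit by 9; {[13,17],[15,18]} hit by 17; {[19,21],[21,22],[20,24]} hit by 21; {[25,27]} hit by 27.
Points: 3, 6, 9, 17, 21, 27 (6 total).

6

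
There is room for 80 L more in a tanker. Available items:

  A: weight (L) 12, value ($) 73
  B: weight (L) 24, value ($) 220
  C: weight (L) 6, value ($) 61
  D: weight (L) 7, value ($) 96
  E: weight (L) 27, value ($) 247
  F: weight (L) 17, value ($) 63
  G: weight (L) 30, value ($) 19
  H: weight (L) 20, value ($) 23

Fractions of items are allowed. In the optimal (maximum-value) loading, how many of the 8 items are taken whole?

5

Sort by value per unit weight and fill in that order.
Order: D (96/7=13.71) > C (61/6=10.17) > B (220/24=9.17) > E (247/27=9.15) > A (73/12=6.08) > F (63/17=3.71) > H (23/20=1.15) > G (19/30=0.63)
Fill: take D (7 @ 96) → take C (6 @ 61) → take B (24 @ 220) → take E (27 @ 247) → take A (12 @ 73) → take 4/17 of F → 14.82; 80/80 used.
5 item(s) taken whole; one partial (take 4/17 of F).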